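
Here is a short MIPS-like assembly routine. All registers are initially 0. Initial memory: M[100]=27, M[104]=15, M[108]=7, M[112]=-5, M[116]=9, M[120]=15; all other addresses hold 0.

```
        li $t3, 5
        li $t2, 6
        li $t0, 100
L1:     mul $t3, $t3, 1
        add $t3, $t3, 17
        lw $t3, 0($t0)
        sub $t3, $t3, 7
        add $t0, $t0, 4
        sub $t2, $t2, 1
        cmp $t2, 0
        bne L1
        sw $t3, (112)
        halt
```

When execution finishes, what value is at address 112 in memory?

$t3=5
$t2=6
$t0=100
$t3=5*1=5
$t3=5+17=22
$t3=M[100]=27
$t3=27-7=20
$t0=100+4=104
$t2=6-1=5
cmp $t2, 0  (cmp 5,0)
bne L1: taken
$t3=20*1=20
$t3=20+17=37
$t3=M[104]=15
$t3=15-7=8
$t0=104+4=108
$t2=5-1=4
cmp $t2, 0  (cmp 4,0)
bne L1: taken
$t3=8*1=8
$t3=8+17=25
$t3=M[108]=7
$t3=7-7=0
$t0=108+4=112
$t2=4-1=3
cmp $t2, 0  (cmp 3,0)
bne L1: taken
$t3=0*1=0
$t3=0+17=17
$t3=M[112]=-5
$t3=(-5)-7=-12
$t0=112+4=116
$t2=3-1=2
cmp $t2, 0  (cmp 2,0)
bne L1: taken
$t3=(-12)*1=-12
$t3=(-12)+17=5
$t3=M[116]=9
$t3=9-7=2
$t0=116+4=120
$t2=2-1=1
cmp $t2, 0  (cmp 1,0)
bne L1: taken
$t3=2*1=2
$t3=2+17=19
$t3=M[120]=15
$t3=15-7=8
$t0=120+4=124
$t2=1-1=0
cmp $t2, 0  (cmp 0,0)
bne L1: not taken
sw $t3, (112) → M[112]=8
halt.

8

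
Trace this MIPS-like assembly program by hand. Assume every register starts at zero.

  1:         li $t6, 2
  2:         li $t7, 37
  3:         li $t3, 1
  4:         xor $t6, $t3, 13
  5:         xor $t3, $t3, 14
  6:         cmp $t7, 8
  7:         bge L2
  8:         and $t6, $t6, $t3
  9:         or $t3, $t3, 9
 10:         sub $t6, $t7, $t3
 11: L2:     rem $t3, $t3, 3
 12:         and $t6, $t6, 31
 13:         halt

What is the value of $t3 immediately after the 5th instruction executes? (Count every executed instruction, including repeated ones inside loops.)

$t6=2
$t7=37
$t3=1
$t6=1^13=12
$t3=1^14=15
After step 5: $t3 = 15.

15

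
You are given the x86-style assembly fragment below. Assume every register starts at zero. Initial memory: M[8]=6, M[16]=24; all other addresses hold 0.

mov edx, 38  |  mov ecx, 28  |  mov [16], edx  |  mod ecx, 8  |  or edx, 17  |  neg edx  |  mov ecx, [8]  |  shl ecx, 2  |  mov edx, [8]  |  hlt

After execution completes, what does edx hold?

after mov edx, 38: edx=38
after mov ecx, 28: ecx=28
mov [16], edx → M[16]=38
after mod ecx, 8: ecx=28%8=4
after or edx, 17: edx=38|17=55
after neg edx: edx=-(55)=-55
after mov ecx, [8]: ecx=M[8]=6
after shl ecx, 2: ecx=6<<2=24
after mov edx, [8]: edx=M[8]=6
halt.

6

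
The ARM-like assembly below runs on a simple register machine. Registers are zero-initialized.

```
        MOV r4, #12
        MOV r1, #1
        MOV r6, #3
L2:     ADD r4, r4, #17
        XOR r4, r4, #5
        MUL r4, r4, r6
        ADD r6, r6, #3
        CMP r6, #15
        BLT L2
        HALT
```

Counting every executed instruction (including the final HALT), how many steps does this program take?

after MOV r4, #12: r4=12
after MOV r1, #1: r1=1
after MOV r6, #3: r6=3
after ADD r4, r4, #17: r4=12+17=29
after XOR r4, r4, #5: r4=29^5=24
after MUL r4, r4, r6: r4=24*3=72
after ADD r6, r6, #3: r6=3+3=6
CMP r6, #15  (cmp 6,15)
BLT L2: taken
after ADD r4, r4, #17: r4=72+17=89
after XOR r4, r4, #5: r4=89^5=92
after MUL r4, r4, r6: r4=92*6=552
after ADD r6, r6, #3: r6=6+3=9
CMP r6, #15  (cmp 9,15)
BLT L2: taken
after ADD r4, r4, #17: r4=552+17=569
after XOR r4, r4, #5: r4=569^5=572
after MUL r4, r4, r6: r4=572*9=5148
after ADD r6, r6, #3: r6=9+3=12
CMP r6, #15  (cmp 12,15)
BLT L2: taken
after ADD r4, r4, #17: r4=5148+17=5165
after XOR r4, r4, #5: r4=5165^5=5160
after MUL r4, r4, r6: r4=5160*12=61920
after ADD r6, r6, #3: r6=12+3=15
CMP r6, #15  (cmp 15,15)
BLT L2: not taken
halt.
Total executed instructions: 28.

28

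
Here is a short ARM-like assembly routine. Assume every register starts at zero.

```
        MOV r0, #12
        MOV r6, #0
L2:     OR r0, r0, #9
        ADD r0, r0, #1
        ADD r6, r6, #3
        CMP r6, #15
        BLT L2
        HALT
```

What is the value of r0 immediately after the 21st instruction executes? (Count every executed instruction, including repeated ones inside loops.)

28

MOV r0, #12 → r0=12
MOV r6, #0 → r6=0
OR r0, r0, #9 → r0=12|9=13
ADD r0, r0, #1 → r0=13+1=14
ADD r6, r6, #3 → r6=0+3=3
CMP r6, #15  (cmp 3,15)
BLT L2: taken
OR r0, r0, #9 → r0=14|9=15
ADD r0, r0, #1 → r0=15+1=16
ADD r6, r6, #3 → r6=3+3=6
CMP r6, #15  (cmp 6,15)
BLT L2: taken
OR r0, r0, #9 → r0=16|9=25
ADD r0, r0, #1 → r0=25+1=26
ADD r6, r6, #3 → r6=6+3=9
CMP r6, #15  (cmp 9,15)
BLT L2: taken
OR r0, r0, #9 → r0=26|9=27
ADD r0, r0, #1 → r0=27+1=28
ADD r6, r6, #3 → r6=9+3=12
CMP r6, #15  (cmp 12,15)
After step 21: r0 = 28.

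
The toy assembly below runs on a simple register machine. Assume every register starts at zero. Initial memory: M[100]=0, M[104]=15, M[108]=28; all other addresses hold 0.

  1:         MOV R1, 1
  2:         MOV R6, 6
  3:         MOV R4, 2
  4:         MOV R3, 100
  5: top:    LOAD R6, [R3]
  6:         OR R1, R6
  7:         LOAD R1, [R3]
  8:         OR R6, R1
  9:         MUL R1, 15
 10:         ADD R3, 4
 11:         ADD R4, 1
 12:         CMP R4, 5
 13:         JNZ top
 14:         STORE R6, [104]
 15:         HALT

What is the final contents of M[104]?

28

R1=1
R6=6
R4=2
R3=100
R6=M[100]=0
R1=1|0=1
R1=M[100]=0
R6=0|0=0
R1=0*15=0
R3=100+4=104
R4=2+1=3
CMP R4, 5  (cmp 3,5)
JNZ top: taken
R6=M[104]=15
R1=0|15=15
R1=M[104]=15
R6=15|15=15
R1=15*15=225
R3=104+4=108
R4=3+1=4
CMP R4, 5  (cmp 4,5)
JNZ top: taken
R6=M[108]=28
R1=225|28=253
R1=M[108]=28
R6=28|28=28
R1=28*15=420
R3=108+4=112
R4=4+1=5
CMP R4, 5  (cmp 5,5)
JNZ top: not taken
STORE R6, [104] → M[104]=28
halt.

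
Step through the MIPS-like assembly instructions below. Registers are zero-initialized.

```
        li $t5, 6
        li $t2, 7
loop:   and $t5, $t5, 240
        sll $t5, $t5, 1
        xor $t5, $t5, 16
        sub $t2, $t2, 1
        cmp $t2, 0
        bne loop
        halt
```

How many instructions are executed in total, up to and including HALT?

after li $t5, 6: $t5=6
after li $t2, 7: $t2=7
after and $t5, $t5, 240: $t5=6&240=0
after sll $t5, $t5, 1: $t5=0<<1=0
after xor $t5, $t5, 16: $t5=0^16=16
after sub $t2, $t2, 1: $t2=7-1=6
cmp $t2, 0  (cmp 6,0)
bne loop: taken
after and $t5, $t5, 240: $t5=16&240=16
after sll $t5, $t5, 1: $t5=16<<1=32
after xor $t5, $t5, 16: $t5=32^16=48
after sub $t2, $t2, 1: $t2=6-1=5
cmp $t2, 0  (cmp 5,0)
bne loop: taken
after and $t5, $t5, 240: $t5=48&240=48
after sll $t5, $t5, 1: $t5=48<<1=96
after xor $t5, $t5, 16: $t5=96^16=112
after sub $t2, $t2, 1: $t2=5-1=4
cmp $t2, 0  (cmp 4,0)
bne loop: taken
after and $t5, $t5, 240: $t5=112&240=112
after sll $t5, $t5, 1: $t5=112<<1=224
after xor $t5, $t5, 16: $t5=224^16=240
after sub $t2, $t2, 1: $t2=4-1=3
cmp $t2, 0  (cmp 3,0)
bne loop: taken
after and $t5, $t5, 240: $t5=240&240=240
after sll $t5, $t5, 1: $t5=240<<1=480
after xor $t5, $t5, 16: $t5=480^16=496
after sub $t2, $t2, 1: $t2=3-1=2
cmp $t2, 0  (cmp 2,0)
bne loop: taken
after and $t5, $t5, 240: $t5=496&240=240
after sll $t5, $t5, 1: $t5=240<<1=480
after xor $t5, $t5, 16: $t5=480^16=496
after sub $t2, $t2, 1: $t2=2-1=1
cmp $t2, 0  (cmp 1,0)
bne loop: taken
after and $t5, $t5, 240: $t5=496&240=240
after sll $t5, $t5, 1: $t5=240<<1=480
after xor $t5, $t5, 16: $t5=480^16=496
after sub $t2, $t2, 1: $t2=1-1=0
cmp $t2, 0  (cmp 0,0)
bne loop: not taken
halt.
Total executed instructions: 45.

45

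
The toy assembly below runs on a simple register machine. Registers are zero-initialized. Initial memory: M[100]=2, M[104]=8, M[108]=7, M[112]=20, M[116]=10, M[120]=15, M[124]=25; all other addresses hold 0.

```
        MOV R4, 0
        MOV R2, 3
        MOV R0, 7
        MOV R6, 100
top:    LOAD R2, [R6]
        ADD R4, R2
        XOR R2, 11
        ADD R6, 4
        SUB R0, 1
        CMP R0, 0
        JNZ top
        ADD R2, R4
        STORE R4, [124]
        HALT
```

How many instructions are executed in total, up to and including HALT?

after MOV R4, 0: R4=0
after MOV R2, 3: R2=3
after MOV R0, 7: R0=7
after MOV R6, 100: R6=100
after LOAD R2, [R6]: R2=M[100]=2
after ADD R4, R2: R4=0+2=2
after XOR R2, 11: R2=2^11=9
after ADD R6, 4: R6=100+4=104
after SUB R0, 1: R0=7-1=6
CMP R0, 0  (cmp 6,0)
JNZ top: taken
after LOAD R2, [R6]: R2=M[104]=8
after ADD R4, R2: R4=2+8=10
after XOR R2, 11: R2=8^11=3
after ADD R6, 4: R6=104+4=108
after SUB R0, 1: R0=6-1=5
CMP R0, 0  (cmp 5,0)
JNZ top: taken
after LOAD R2, [R6]: R2=M[108]=7
after ADD R4, R2: R4=10+7=17
after XOR R2, 11: R2=7^11=12
after ADD R6, 4: R6=108+4=112
after SUB R0, 1: R0=5-1=4
CMP R0, 0  (cmp 4,0)
JNZ top: taken
after LOAD R2, [R6]: R2=M[112]=20
after ADD R4, R2: R4=17+20=37
after XOR R2, 11: R2=20^11=31
after ADD R6, 4: R6=112+4=116
after SUB R0, 1: R0=4-1=3
CMP R0, 0  (cmp 3,0)
JNZ top: taken
after LOAD R2, [R6]: R2=M[116]=10
after ADD R4, R2: R4=37+10=47
after XOR R2, 11: R2=10^11=1
after ADD R6, 4: R6=116+4=120
after SUB R0, 1: R0=3-1=2
CMP R0, 0  (cmp 2,0)
JNZ top: taken
after LOAD R2, [R6]: R2=M[120]=15
after ADD R4, R2: R4=47+15=62
after XOR R2, 11: R2=15^11=4
after ADD R6, 4: R6=120+4=124
after SUB R0, 1: R0=2-1=1
CMP R0, 0  (cmp 1,0)
JNZ top: taken
after LOAD R2, [R6]: R2=M[124]=25
after ADD R4, R2: R4=62+25=87
after XOR R2, 11: R2=25^11=18
after ADD R6, 4: R6=124+4=128
after SUB R0, 1: R0=1-1=0
CMP R0, 0  (cmp 0,0)
JNZ top: not taken
after ADD R2, R4: R2=18+87=105
STORE R4, [124] → M[124]=87
halt.
Total executed instructions: 56.

56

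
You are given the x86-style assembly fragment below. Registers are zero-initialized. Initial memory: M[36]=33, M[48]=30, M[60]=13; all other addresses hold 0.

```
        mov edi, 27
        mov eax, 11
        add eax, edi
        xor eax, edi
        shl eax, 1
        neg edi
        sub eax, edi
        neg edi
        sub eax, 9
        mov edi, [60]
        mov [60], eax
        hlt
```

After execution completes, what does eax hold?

140

mov edi, 27 → edi=27
mov eax, 11 → eax=11
add eax, edi → eax=11+27=38
xor eax, edi → eax=38^27=61
shl eax, 1 → eax=61<<1=122
neg edi → edi=-(27)=-27
sub eax, edi → eax=122-(-27)=149
neg edi → edi=-(-27)=27
sub eax, 9 → eax=149-9=140
mov edi, [60] → edi=M[60]=13
mov [60], eax → M[60]=140
halt.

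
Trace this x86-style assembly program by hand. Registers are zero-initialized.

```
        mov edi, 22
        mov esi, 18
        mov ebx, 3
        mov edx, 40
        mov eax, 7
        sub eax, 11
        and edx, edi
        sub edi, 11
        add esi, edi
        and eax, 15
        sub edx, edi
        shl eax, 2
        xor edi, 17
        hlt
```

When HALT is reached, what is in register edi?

26

edi=22
esi=18
ebx=3
edx=40
eax=7
eax=7-11=-4
edx=40&22=0
edi=22-11=11
esi=18+11=29
eax=(-4)&15=12
edx=0-11=-11
eax=12<<2=48
edi=11^17=26
halt.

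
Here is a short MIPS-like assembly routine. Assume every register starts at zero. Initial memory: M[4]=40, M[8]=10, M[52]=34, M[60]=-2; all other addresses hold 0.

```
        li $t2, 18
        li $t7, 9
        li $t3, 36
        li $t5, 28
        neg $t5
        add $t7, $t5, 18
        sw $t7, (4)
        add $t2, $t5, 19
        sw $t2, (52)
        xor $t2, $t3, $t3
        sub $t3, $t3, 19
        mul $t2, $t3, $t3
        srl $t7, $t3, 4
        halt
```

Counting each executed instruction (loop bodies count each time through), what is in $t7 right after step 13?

after li $t2, 18: $t2=18
after li $t7, 9: $t7=9
after li $t3, 36: $t3=36
after li $t5, 28: $t5=28
after neg $t5: $t5=-(28)=-28
after add $t7, $t5, 18: $t7=(-28)+18=-10
sw $t7, (4) → M[4]=-10
after add $t2, $t5, 19: $t2=(-28)+19=-9
sw $t2, (52) → M[52]=-9
after xor $t2, $t3, $t3: $t2=36^36=0
after sub $t3, $t3, 19: $t3=36-19=17
after mul $t2, $t3, $t3: $t2=17*17=289
after srl $t7, $t3, 4: $t7=17>>4=1
After step 13: $t7 = 1.

1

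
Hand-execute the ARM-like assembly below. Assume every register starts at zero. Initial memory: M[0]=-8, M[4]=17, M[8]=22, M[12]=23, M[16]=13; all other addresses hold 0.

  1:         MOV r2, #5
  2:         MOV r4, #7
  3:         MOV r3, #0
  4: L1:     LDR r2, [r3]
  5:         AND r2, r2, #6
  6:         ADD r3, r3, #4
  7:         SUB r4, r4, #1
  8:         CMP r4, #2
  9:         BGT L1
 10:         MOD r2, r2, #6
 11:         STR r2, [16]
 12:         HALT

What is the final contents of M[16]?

4

r2=5
r4=7
r3=0
r2=M[0]=-8
r2=(-8)&6=0
r3=0+4=4
r4=7-1=6
CMP r4, #2  (cmp 6,2)
BGT L1: taken
r2=M[4]=17
r2=17&6=0
r3=4+4=8
r4=6-1=5
CMP r4, #2  (cmp 5,2)
BGT L1: taken
r2=M[8]=22
r2=22&6=6
r3=8+4=12
r4=5-1=4
CMP r4, #2  (cmp 4,2)
BGT L1: taken
r2=M[12]=23
r2=23&6=6
r3=12+4=16
r4=4-1=3
CMP r4, #2  (cmp 3,2)
BGT L1: taken
r2=M[16]=13
r2=13&6=4
r3=16+4=20
r4=3-1=2
CMP r4, #2  (cmp 2,2)
BGT L1: not taken
r2=4%6=4
STR r2, [16] → M[16]=4
halt.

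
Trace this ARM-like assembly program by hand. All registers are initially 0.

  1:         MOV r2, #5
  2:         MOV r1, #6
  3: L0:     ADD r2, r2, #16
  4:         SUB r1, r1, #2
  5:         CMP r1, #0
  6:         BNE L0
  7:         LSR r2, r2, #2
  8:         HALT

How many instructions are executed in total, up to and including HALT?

16

r2=5
r1=6
r2=5+16=21
r1=6-2=4
CMP r1, #0  (cmp 4,0)
BNE L0: taken
r2=21+16=37
r1=4-2=2
CMP r1, #0  (cmp 2,0)
BNE L0: taken
r2=37+16=53
r1=2-2=0
CMP r1, #0  (cmp 0,0)
BNE L0: not taken
r2=53>>2=13
halt.
Total executed instructions: 16.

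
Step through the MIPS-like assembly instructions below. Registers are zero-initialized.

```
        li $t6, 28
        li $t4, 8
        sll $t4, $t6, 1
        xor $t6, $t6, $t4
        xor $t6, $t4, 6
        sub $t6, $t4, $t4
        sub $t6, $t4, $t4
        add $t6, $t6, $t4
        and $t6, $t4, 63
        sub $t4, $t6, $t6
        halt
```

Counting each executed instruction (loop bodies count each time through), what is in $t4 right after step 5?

56

li $t6, 28 → $t6=28
li $t4, 8 → $t4=8
sll $t4, $t6, 1 → $t4=28<<1=56
xor $t6, $t6, $t4 → $t6=28^56=36
xor $t6, $t4, 6 → $t6=56^6=62
After step 5: $t4 = 56.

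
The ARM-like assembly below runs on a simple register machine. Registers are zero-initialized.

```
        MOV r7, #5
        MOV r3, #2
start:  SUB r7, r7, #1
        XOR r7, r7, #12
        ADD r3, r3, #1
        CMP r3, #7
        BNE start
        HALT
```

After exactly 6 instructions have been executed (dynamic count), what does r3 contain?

3

after MOV r7, #5: r7=5
after MOV r3, #2: r3=2
after SUB r7, r7, #1: r7=5-1=4
after XOR r7, r7, #12: r7=4^12=8
after ADD r3, r3, #1: r3=2+1=3
CMP r3, #7  (cmp 3,7)
After step 6: r3 = 3.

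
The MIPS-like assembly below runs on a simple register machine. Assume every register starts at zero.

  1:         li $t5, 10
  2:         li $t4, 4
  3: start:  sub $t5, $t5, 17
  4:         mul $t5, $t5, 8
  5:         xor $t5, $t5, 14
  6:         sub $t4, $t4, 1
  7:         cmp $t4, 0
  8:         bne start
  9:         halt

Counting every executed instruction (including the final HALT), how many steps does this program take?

$t5=10
$t4=4
$t5=10-17=-7
$t5=(-7)*8=-56
$t5=(-56)^14=-58
$t4=4-1=3
cmp $t4, 0  (cmp 3,0)
bne start: taken
$t5=(-58)-17=-75
$t5=(-75)*8=-600
$t5=(-600)^14=-602
$t4=3-1=2
cmp $t4, 0  (cmp 2,0)
bne start: taken
$t5=(-602)-17=-619
$t5=(-619)*8=-4952
$t5=(-4952)^14=-4954
$t4=2-1=1
cmp $t4, 0  (cmp 1,0)
bne start: taken
$t5=(-4954)-17=-4971
$t5=(-4971)*8=-39768
$t5=(-39768)^14=-39770
$t4=1-1=0
cmp $t4, 0  (cmp 0,0)
bne start: not taken
halt.
Total executed instructions: 27.

27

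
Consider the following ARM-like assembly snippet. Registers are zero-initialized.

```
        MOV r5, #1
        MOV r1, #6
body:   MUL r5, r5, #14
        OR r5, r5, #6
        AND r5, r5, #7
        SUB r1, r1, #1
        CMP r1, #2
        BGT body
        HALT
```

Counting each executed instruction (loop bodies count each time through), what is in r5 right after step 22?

MOV r5, #1 → r5=1
MOV r1, #6 → r1=6
MUL r5, r5, #14 → r5=1*14=14
OR r5, r5, #6 → r5=14|6=14
AND r5, r5, #7 → r5=14&7=6
SUB r1, r1, #1 → r1=6-1=5
CMP r1, #2  (cmp 5,2)
BGT body: taken
MUL r5, r5, #14 → r5=6*14=84
OR r5, r5, #6 → r5=84|6=86
AND r5, r5, #7 → r5=86&7=6
SUB r1, r1, #1 → r1=5-1=4
CMP r1, #2  (cmp 4,2)
BGT body: taken
MUL r5, r5, #14 → r5=6*14=84
OR r5, r5, #6 → r5=84|6=86
AND r5, r5, #7 → r5=86&7=6
SUB r1, r1, #1 → r1=4-1=3
CMP r1, #2  (cmp 3,2)
BGT body: taken
MUL r5, r5, #14 → r5=6*14=84
OR r5, r5, #6 → r5=84|6=86
After step 22: r5 = 86.

86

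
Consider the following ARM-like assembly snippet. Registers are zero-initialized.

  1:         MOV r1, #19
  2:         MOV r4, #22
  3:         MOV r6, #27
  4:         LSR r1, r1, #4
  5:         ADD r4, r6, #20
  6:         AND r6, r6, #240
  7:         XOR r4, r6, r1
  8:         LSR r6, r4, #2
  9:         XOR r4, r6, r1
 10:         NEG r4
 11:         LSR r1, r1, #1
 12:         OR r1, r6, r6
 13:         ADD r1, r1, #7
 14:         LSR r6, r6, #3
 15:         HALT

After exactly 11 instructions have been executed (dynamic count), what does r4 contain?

MOV r1, #19 → r1=19
MOV r4, #22 → r4=22
MOV r6, #27 → r6=27
LSR r1, r1, #4 → r1=19>>4=1
ADD r4, r6, #20 → r4=27+20=47
AND r6, r6, #240 → r6=27&240=16
XOR r4, r6, r1 → r4=16^1=17
LSR r6, r4, #2 → r6=17>>2=4
XOR r4, r6, r1 → r4=4^1=5
NEG r4 → r4=-(5)=-5
LSR r1, r1, #1 → r1=1>>1=0
After step 11: r4 = -5.

-5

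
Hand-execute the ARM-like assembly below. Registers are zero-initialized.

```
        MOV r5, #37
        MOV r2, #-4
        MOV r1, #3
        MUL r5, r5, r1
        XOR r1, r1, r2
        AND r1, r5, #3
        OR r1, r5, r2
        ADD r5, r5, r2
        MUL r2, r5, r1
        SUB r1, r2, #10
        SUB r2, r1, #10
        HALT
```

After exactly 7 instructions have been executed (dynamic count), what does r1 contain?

r5=37
r2=-4
r1=3
r5=37*3=111
r1=3^(-4)=-1
r1=111&3=3
r1=111|(-4)=-1
After step 7: r1 = -1.

-1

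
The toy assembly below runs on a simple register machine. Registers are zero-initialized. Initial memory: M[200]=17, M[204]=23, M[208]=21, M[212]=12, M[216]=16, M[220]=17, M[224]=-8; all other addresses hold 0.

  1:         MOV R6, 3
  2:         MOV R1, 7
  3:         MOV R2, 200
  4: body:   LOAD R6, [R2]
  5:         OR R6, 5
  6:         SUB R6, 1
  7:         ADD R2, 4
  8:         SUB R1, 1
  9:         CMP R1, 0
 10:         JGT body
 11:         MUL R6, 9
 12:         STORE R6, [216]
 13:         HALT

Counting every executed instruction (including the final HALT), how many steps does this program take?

55

after MOV R6, 3: R6=3
after MOV R1, 7: R1=7
after MOV R2, 200: R2=200
after LOAD R6, [R2]: R6=M[200]=17
after OR R6, 5: R6=17|5=21
after SUB R6, 1: R6=21-1=20
after ADD R2, 4: R2=200+4=204
after SUB R1, 1: R1=7-1=6
CMP R1, 0  (cmp 6,0)
JGT body: taken
after LOAD R6, [R2]: R6=M[204]=23
after OR R6, 5: R6=23|5=23
after SUB R6, 1: R6=23-1=22
after ADD R2, 4: R2=204+4=208
after SUB R1, 1: R1=6-1=5
CMP R1, 0  (cmp 5,0)
JGT body: taken
after LOAD R6, [R2]: R6=M[208]=21
after OR R6, 5: R6=21|5=21
after SUB R6, 1: R6=21-1=20
after ADD R2, 4: R2=208+4=212
after SUB R1, 1: R1=5-1=4
CMP R1, 0  (cmp 4,0)
JGT body: taken
after LOAD R6, [R2]: R6=M[212]=12
after OR R6, 5: R6=12|5=13
after SUB R6, 1: R6=13-1=12
after ADD R2, 4: R2=212+4=216
after SUB R1, 1: R1=4-1=3
CMP R1, 0  (cmp 3,0)
JGT body: taken
after LOAD R6, [R2]: R6=M[216]=16
after OR R6, 5: R6=16|5=21
after SUB R6, 1: R6=21-1=20
after ADD R2, 4: R2=216+4=220
after SUB R1, 1: R1=3-1=2
CMP R1, 0  (cmp 2,0)
JGT body: taken
after LOAD R6, [R2]: R6=M[220]=17
after OR R6, 5: R6=17|5=21
after SUB R6, 1: R6=21-1=20
after ADD R2, 4: R2=220+4=224
after SUB R1, 1: R1=2-1=1
CMP R1, 0  (cmp 1,0)
JGT body: taken
after LOAD R6, [R2]: R6=M[224]=-8
after OR R6, 5: R6=(-8)|5=-3
after SUB R6, 1: R6=(-3)-1=-4
after ADD R2, 4: R2=224+4=228
after SUB R1, 1: R1=1-1=0
CMP R1, 0  (cmp 0,0)
JGT body: not taken
after MUL R6, 9: R6=(-4)*9=-36
STORE R6, [216] → M[216]=-36
halt.
Total executed instructions: 55.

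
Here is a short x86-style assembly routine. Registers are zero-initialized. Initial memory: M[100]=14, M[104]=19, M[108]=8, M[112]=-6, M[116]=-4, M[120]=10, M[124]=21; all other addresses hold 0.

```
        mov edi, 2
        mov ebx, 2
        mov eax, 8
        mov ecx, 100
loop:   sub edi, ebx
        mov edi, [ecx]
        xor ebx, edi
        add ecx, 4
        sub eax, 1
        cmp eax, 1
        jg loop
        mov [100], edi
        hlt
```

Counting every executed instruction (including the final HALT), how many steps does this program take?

55

edi=2
ebx=2
eax=8
ecx=100
edi=2-2=0
edi=M[100]=14
ebx=2^14=12
ecx=100+4=104
eax=8-1=7
cmp eax, 1  (cmp 7,1)
jg loop: taken
edi=14-12=2
edi=M[104]=19
ebx=12^19=31
ecx=104+4=108
eax=7-1=6
cmp eax, 1  (cmp 6,1)
jg loop: taken
edi=19-31=-12
edi=M[108]=8
ebx=31^8=23
ecx=108+4=112
eax=6-1=5
cmp eax, 1  (cmp 5,1)
jg loop: taken
edi=8-23=-15
edi=M[112]=-6
ebx=23^(-6)=-19
ecx=112+4=116
eax=5-1=4
cmp eax, 1  (cmp 4,1)
jg loop: taken
edi=(-6)-(-19)=13
edi=M[116]=-4
ebx=(-19)^(-4)=17
ecx=116+4=120
eax=4-1=3
cmp eax, 1  (cmp 3,1)
jg loop: taken
edi=(-4)-17=-21
edi=M[120]=10
ebx=17^10=27
ecx=120+4=124
eax=3-1=2
cmp eax, 1  (cmp 2,1)
jg loop: taken
edi=10-27=-17
edi=M[124]=21
ebx=27^21=14
ecx=124+4=128
eax=2-1=1
cmp eax, 1  (cmp 1,1)
jg loop: not taken
mov [100], edi → M[100]=21
halt.
Total executed instructions: 55.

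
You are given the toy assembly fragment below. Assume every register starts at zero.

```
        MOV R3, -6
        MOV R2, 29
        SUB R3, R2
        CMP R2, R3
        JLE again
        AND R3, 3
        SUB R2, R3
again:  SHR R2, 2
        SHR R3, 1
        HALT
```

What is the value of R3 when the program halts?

MOV R3, -6 → R3=-6
MOV R2, 29 → R2=29
SUB R3, R2 → R3=(-6)-29=-35
CMP R2, R3  (cmp 29,-35)
JLE again: not taken
AND R3, 3 → R3=(-35)&3=1
SUB R2, R3 → R2=29-1=28
SHR R2, 2 → R2=28>>2=7
SHR R3, 1 → R3=1>>1=0
halt.

0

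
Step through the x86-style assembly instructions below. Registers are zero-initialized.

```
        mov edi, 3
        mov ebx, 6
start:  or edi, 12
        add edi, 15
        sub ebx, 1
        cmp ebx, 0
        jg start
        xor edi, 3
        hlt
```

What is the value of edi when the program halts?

110

edi=3
ebx=6
edi=3|12=15
edi=15+15=30
ebx=6-1=5
cmp ebx, 0  (cmp 5,0)
jg start: taken
edi=30|12=30
edi=30+15=45
ebx=5-1=4
cmp ebx, 0  (cmp 4,0)
jg start: taken
edi=45|12=45
edi=45+15=60
ebx=4-1=3
cmp ebx, 0  (cmp 3,0)
jg start: taken
edi=60|12=60
edi=60+15=75
ebx=3-1=2
cmp ebx, 0  (cmp 2,0)
jg start: taken
edi=75|12=79
edi=79+15=94
ebx=2-1=1
cmp ebx, 0  (cmp 1,0)
jg start: taken
edi=94|12=94
edi=94+15=109
ebx=1-1=0
cmp ebx, 0  (cmp 0,0)
jg start: not taken
edi=109^3=110
halt.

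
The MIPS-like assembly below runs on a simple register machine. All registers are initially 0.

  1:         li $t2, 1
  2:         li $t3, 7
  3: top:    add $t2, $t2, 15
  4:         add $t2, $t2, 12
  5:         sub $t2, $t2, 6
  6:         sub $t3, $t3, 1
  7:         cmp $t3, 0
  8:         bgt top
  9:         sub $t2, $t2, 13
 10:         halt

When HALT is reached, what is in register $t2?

135

li $t2, 1 → $t2=1
li $t3, 7 → $t3=7
add $t2, $t2, 15 → $t2=1+15=16
add $t2, $t2, 12 → $t2=16+12=28
sub $t2, $t2, 6 → $t2=28-6=22
sub $t3, $t3, 1 → $t3=7-1=6
cmp $t3, 0  (cmp 6,0)
bgt top: taken
add $t2, $t2, 15 → $t2=22+15=37
add $t2, $t2, 12 → $t2=37+12=49
sub $t2, $t2, 6 → $t2=49-6=43
sub $t3, $t3, 1 → $t3=6-1=5
cmp $t3, 0  (cmp 5,0)
bgt top: taken
add $t2, $t2, 15 → $t2=43+15=58
add $t2, $t2, 12 → $t2=58+12=70
sub $t2, $t2, 6 → $t2=70-6=64
sub $t3, $t3, 1 → $t3=5-1=4
cmp $t3, 0  (cmp 4,0)
bgt top: taken
add $t2, $t2, 15 → $t2=64+15=79
add $t2, $t2, 12 → $t2=79+12=91
sub $t2, $t2, 6 → $t2=91-6=85
sub $t3, $t3, 1 → $t3=4-1=3
cmp $t3, 0  (cmp 3,0)
bgt top: taken
add $t2, $t2, 15 → $t2=85+15=100
add $t2, $t2, 12 → $t2=100+12=112
sub $t2, $t2, 6 → $t2=112-6=106
sub $t3, $t3, 1 → $t3=3-1=2
cmp $t3, 0  (cmp 2,0)
bgt top: taken
add $t2, $t2, 15 → $t2=106+15=121
add $t2, $t2, 12 → $t2=121+12=133
sub $t2, $t2, 6 → $t2=133-6=127
sub $t3, $t3, 1 → $t3=2-1=1
cmp $t3, 0  (cmp 1,0)
bgt top: taken
add $t2, $t2, 15 → $t2=127+15=142
add $t2, $t2, 12 → $t2=142+12=154
sub $t2, $t2, 6 → $t2=154-6=148
sub $t3, $t3, 1 → $t3=1-1=0
cmp $t3, 0  (cmp 0,0)
bgt top: not taken
sub $t2, $t2, 13 → $t2=148-13=135
halt.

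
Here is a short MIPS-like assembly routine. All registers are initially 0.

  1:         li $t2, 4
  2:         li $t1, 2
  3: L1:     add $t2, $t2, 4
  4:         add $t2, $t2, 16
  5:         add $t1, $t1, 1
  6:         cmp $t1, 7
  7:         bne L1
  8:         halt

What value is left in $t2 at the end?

$t2=4
$t1=2
$t2=4+4=8
$t2=8+16=24
$t1=2+1=3
cmp $t1, 7  (cmp 3,7)
bne L1: taken
$t2=24+4=28
$t2=28+16=44
$t1=3+1=4
cmp $t1, 7  (cmp 4,7)
bne L1: taken
$t2=44+4=48
$t2=48+16=64
$t1=4+1=5
cmp $t1, 7  (cmp 5,7)
bne L1: taken
$t2=64+4=68
$t2=68+16=84
$t1=5+1=6
cmp $t1, 7  (cmp 6,7)
bne L1: taken
$t2=84+4=88
$t2=88+16=104
$t1=6+1=7
cmp $t1, 7  (cmp 7,7)
bne L1: not taken
halt.

104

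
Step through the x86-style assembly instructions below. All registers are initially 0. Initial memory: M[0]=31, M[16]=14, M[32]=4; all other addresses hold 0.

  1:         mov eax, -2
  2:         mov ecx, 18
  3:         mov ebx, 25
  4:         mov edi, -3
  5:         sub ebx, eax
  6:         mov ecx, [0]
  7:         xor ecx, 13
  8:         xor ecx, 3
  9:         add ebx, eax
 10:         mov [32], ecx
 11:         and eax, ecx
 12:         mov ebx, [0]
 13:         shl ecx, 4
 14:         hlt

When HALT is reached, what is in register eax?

16

eax=-2
ecx=18
ebx=25
edi=-3
ebx=25-(-2)=27
ecx=M[0]=31
ecx=31^13=18
ecx=18^3=17
ebx=27+(-2)=25
mov [32], ecx → M[32]=17
eax=(-2)&17=16
ebx=M[0]=31
ecx=17<<4=272
halt.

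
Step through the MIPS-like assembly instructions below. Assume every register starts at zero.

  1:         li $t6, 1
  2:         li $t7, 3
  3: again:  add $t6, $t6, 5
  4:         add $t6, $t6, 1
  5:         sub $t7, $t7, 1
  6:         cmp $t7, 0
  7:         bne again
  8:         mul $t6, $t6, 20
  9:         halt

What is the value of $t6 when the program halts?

after li $t6, 1: $t6=1
after li $t7, 3: $t7=3
after add $t6, $t6, 5: $t6=1+5=6
after add $t6, $t6, 1: $t6=6+1=7
after sub $t7, $t7, 1: $t7=3-1=2
cmp $t7, 0  (cmp 2,0)
bne again: taken
after add $t6, $t6, 5: $t6=7+5=12
after add $t6, $t6, 1: $t6=12+1=13
after sub $t7, $t7, 1: $t7=2-1=1
cmp $t7, 0  (cmp 1,0)
bne again: taken
after add $t6, $t6, 5: $t6=13+5=18
after add $t6, $t6, 1: $t6=18+1=19
after sub $t7, $t7, 1: $t7=1-1=0
cmp $t7, 0  (cmp 0,0)
bne again: not taken
after mul $t6, $t6, 20: $t6=19*20=380
halt.

380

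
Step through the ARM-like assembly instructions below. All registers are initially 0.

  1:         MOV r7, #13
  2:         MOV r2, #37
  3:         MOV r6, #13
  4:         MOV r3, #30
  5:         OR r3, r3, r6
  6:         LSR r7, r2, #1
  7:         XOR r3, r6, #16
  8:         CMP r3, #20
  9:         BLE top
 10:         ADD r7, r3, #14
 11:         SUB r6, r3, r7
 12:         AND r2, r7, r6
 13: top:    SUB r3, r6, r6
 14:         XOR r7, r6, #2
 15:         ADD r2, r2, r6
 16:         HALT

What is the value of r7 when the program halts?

r7=13
r2=37
r6=13
r3=30
r3=30|13=31
r7=37>>1=18
r3=13^16=29
CMP r3, #20  (cmp 29,20)
BLE top: not taken
r7=29+14=43
r6=29-43=-14
r2=43&(-14)=34
r3=(-14)-(-14)=0
r7=(-14)^2=-16
r2=34+(-14)=20
halt.

-16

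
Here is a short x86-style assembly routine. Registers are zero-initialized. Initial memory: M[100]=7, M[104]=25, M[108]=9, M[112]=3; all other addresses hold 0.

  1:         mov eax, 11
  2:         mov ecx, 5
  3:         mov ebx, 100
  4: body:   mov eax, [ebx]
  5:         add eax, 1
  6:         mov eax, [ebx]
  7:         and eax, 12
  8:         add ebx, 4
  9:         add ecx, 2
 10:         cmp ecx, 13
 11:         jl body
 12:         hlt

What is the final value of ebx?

after mov eax, 11: eax=11
after mov ecx, 5: ecx=5
after mov ebx, 100: ebx=100
after mov eax, [ebx]: eax=M[100]=7
after add eax, 1: eax=7+1=8
after mov eax, [ebx]: eax=M[100]=7
after and eax, 12: eax=7&12=4
after add ebx, 4: ebx=100+4=104
after add ecx, 2: ecx=5+2=7
cmp ecx, 13  (cmp 7,13)
jl body: taken
after mov eax, [ebx]: eax=M[104]=25
after add eax, 1: eax=25+1=26
after mov eax, [ebx]: eax=M[104]=25
after and eax, 12: eax=25&12=8
after add ebx, 4: ebx=104+4=108
after add ecx, 2: ecx=7+2=9
cmp ecx, 13  (cmp 9,13)
jl body: taken
after mov eax, [ebx]: eax=M[108]=9
after add eax, 1: eax=9+1=10
after mov eax, [ebx]: eax=M[108]=9
after and eax, 12: eax=9&12=8
after add ebx, 4: ebx=108+4=112
after add ecx, 2: ecx=9+2=11
cmp ecx, 13  (cmp 11,13)
jl body: taken
after mov eax, [ebx]: eax=M[112]=3
after add eax, 1: eax=3+1=4
after mov eax, [ebx]: eax=M[112]=3
after and eax, 12: eax=3&12=0
after add ebx, 4: ebx=112+4=116
after add ecx, 2: ecx=11+2=13
cmp ecx, 13  (cmp 13,13)
jl body: not taken
halt.

116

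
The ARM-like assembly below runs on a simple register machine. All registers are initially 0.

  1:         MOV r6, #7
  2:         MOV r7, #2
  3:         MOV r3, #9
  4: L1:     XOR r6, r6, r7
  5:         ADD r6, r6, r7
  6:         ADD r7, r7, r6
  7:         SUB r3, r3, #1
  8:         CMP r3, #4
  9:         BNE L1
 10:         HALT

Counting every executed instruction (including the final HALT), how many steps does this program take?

34

MOV r6, #7 → r6=7
MOV r7, #2 → r7=2
MOV r3, #9 → r3=9
XOR r6, r6, r7 → r6=7^2=5
ADD r6, r6, r7 → r6=5+2=7
ADD r7, r7, r6 → r7=2+7=9
SUB r3, r3, #1 → r3=9-1=8
CMP r3, #4  (cmp 8,4)
BNE L1: taken
XOR r6, r6, r7 → r6=7^9=14
ADD r6, r6, r7 → r6=14+9=23
ADD r7, r7, r6 → r7=9+23=32
SUB r3, r3, #1 → r3=8-1=7
CMP r3, #4  (cmp 7,4)
BNE L1: taken
XOR r6, r6, r7 → r6=23^32=55
ADD r6, r6, r7 → r6=55+32=87
ADD r7, r7, r6 → r7=32+87=119
SUB r3, r3, #1 → r3=7-1=6
CMP r3, #4  (cmp 6,4)
BNE L1: taken
XOR r6, r6, r7 → r6=87^119=32
ADD r6, r6, r7 → r6=32+119=151
ADD r7, r7, r6 → r7=119+151=270
SUB r3, r3, #1 → r3=6-1=5
CMP r3, #4  (cmp 5,4)
BNE L1: taken
XOR r6, r6, r7 → r6=151^270=409
ADD r6, r6, r7 → r6=409+270=679
ADD r7, r7, r6 → r7=270+679=949
SUB r3, r3, #1 → r3=5-1=4
CMP r3, #4  (cmp 4,4)
BNE L1: not taken
halt.
Total executed instructions: 34.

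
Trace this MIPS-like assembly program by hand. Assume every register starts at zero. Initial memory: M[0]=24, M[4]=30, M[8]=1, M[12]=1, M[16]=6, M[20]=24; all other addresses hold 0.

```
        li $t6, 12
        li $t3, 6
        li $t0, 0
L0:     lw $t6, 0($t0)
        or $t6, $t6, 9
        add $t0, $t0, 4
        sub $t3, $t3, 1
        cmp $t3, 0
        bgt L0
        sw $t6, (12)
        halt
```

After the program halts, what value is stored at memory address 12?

25

li $t6, 12 → $t6=12
li $t3, 6 → $t3=6
li $t0, 0 → $t0=0
lw $t6, 0($t0) → $t6=M[0]=24
or $t6, $t6, 9 → $t6=24|9=25
add $t0, $t0, 4 → $t0=0+4=4
sub $t3, $t3, 1 → $t3=6-1=5
cmp $t3, 0  (cmp 5,0)
bgt L0: taken
lw $t6, 0($t0) → $t6=M[4]=30
or $t6, $t6, 9 → $t6=30|9=31
add $t0, $t0, 4 → $t0=4+4=8
sub $t3, $t3, 1 → $t3=5-1=4
cmp $t3, 0  (cmp 4,0)
bgt L0: taken
lw $t6, 0($t0) → $t6=M[8]=1
or $t6, $t6, 9 → $t6=1|9=9
add $t0, $t0, 4 → $t0=8+4=12
sub $t3, $t3, 1 → $t3=4-1=3
cmp $t3, 0  (cmp 3,0)
bgt L0: taken
lw $t6, 0($t0) → $t6=M[12]=1
or $t6, $t6, 9 → $t6=1|9=9
add $t0, $t0, 4 → $t0=12+4=16
sub $t3, $t3, 1 → $t3=3-1=2
cmp $t3, 0  (cmp 2,0)
bgt L0: taken
lw $t6, 0($t0) → $t6=M[16]=6
or $t6, $t6, 9 → $t6=6|9=15
add $t0, $t0, 4 → $t0=16+4=20
sub $t3, $t3, 1 → $t3=2-1=1
cmp $t3, 0  (cmp 1,0)
bgt L0: taken
lw $t6, 0($t0) → $t6=M[20]=24
or $t6, $t6, 9 → $t6=24|9=25
add $t0, $t0, 4 → $t0=20+4=24
sub $t3, $t3, 1 → $t3=1-1=0
cmp $t3, 0  (cmp 0,0)
bgt L0: not taken
sw $t6, (12) → M[12]=25
halt.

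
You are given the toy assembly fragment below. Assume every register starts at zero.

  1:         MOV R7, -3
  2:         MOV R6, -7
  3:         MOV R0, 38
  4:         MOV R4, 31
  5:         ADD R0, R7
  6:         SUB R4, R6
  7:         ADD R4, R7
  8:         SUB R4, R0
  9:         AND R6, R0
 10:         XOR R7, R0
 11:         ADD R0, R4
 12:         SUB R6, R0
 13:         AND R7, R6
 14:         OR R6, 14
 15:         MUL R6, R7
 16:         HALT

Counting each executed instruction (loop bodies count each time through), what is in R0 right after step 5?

35

after MOV R7, -3: R7=-3
after MOV R6, -7: R6=-7
after MOV R0, 38: R0=38
after MOV R4, 31: R4=31
after ADD R0, R7: R0=38+(-3)=35
After step 5: R0 = 35.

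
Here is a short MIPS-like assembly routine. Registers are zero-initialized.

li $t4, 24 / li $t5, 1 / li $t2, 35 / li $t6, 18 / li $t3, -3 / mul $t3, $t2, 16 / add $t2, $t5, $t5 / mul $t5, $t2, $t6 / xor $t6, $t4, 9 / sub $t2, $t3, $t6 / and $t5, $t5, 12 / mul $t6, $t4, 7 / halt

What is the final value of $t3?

after li $t4, 24: $t4=24
after li $t5, 1: $t5=1
after li $t2, 35: $t2=35
after li $t6, 18: $t6=18
after li $t3, -3: $t3=-3
after mul $t3, $t2, 16: $t3=35*16=560
after add $t2, $t5, $t5: $t2=1+1=2
after mul $t5, $t2, $t6: $t5=2*18=36
after xor $t6, $t4, 9: $t6=24^9=17
after sub $t2, $t3, $t6: $t2=560-17=543
after and $t5, $t5, 12: $t5=36&12=4
after mul $t6, $t4, 7: $t6=24*7=168
halt.

560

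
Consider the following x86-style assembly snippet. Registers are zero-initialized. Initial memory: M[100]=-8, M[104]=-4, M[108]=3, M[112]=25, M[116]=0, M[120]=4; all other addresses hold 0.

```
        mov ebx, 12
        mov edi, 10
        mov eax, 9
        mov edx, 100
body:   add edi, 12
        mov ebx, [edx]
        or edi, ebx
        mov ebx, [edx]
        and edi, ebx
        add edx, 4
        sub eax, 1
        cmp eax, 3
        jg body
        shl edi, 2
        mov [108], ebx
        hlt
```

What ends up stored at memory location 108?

4

after mov ebx, 12: ebx=12
after mov edi, 10: edi=10
after mov eax, 9: eax=9
after mov edx, 100: edx=100
after add edi, 12: edi=10+12=22
after mov ebx, [edx]: ebx=M[100]=-8
after or edi, ebx: edi=22|(-8)=-2
after mov ebx, [edx]: ebx=M[100]=-8
after and edi, ebx: edi=(-2)&(-8)=-8
after add edx, 4: edx=100+4=104
after sub eax, 1: eax=9-1=8
cmp eax, 3  (cmp 8,3)
jg body: taken
after add edi, 12: edi=(-8)+12=4
after mov ebx, [edx]: ebx=M[104]=-4
after or edi, ebx: edi=4|(-4)=-4
after mov ebx, [edx]: ebx=M[104]=-4
after and edi, ebx: edi=(-4)&(-4)=-4
after add edx, 4: edx=104+4=108
after sub eax, 1: eax=8-1=7
cmp eax, 3  (cmp 7,3)
jg body: taken
after add edi, 12: edi=(-4)+12=8
after mov ebx, [edx]: ebx=M[108]=3
after or edi, ebx: edi=8|3=11
after mov ebx, [edx]: ebx=M[108]=3
after and edi, ebx: edi=11&3=3
after add edx, 4: edx=108+4=112
after sub eax, 1: eax=7-1=6
cmp eax, 3  (cmp 6,3)
jg body: taken
after add edi, 12: edi=3+12=15
after mov ebx, [edx]: ebx=M[112]=25
after or edi, ebx: edi=15|25=31
after mov ebx, [edx]: ebx=M[112]=25
after and edi, ebx: edi=31&25=25
after add edx, 4: edx=112+4=116
after sub eax, 1: eax=6-1=5
cmp eax, 3  (cmp 5,3)
jg body: taken
after add edi, 12: edi=25+12=37
after mov ebx, [edx]: ebx=M[116]=0
after or edi, ebx: edi=37|0=37
after mov ebx, [edx]: ebx=M[116]=0
after and edi, ebx: edi=37&0=0
after add edx, 4: edx=116+4=120
after sub eax, 1: eax=5-1=4
cmp eax, 3  (cmp 4,3)
jg body: taken
after add edi, 12: edi=0+12=12
after mov ebx, [edx]: ebx=M[120]=4
after or edi, ebx: edi=12|4=12
after mov ebx, [edx]: ebx=M[120]=4
after and edi, ebx: edi=12&4=4
after add edx, 4: edx=120+4=124
after sub eax, 1: eax=4-1=3
cmp eax, 3  (cmp 3,3)
jg body: not taken
after shl edi, 2: edi=4<<2=16
mov [108], ebx → M[108]=4
halt.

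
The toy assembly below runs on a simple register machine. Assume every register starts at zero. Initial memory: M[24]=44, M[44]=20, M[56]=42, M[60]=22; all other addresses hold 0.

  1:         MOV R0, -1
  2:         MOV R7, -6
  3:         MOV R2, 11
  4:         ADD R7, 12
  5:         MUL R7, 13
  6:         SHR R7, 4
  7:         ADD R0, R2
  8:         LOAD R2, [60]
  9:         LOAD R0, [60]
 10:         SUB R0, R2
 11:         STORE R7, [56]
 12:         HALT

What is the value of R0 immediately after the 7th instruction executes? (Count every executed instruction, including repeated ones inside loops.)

R0=-1
R7=-6
R2=11
R7=(-6)+12=6
R7=6*13=78
R7=78>>4=4
R0=(-1)+11=10
After step 7: R0 = 10.

10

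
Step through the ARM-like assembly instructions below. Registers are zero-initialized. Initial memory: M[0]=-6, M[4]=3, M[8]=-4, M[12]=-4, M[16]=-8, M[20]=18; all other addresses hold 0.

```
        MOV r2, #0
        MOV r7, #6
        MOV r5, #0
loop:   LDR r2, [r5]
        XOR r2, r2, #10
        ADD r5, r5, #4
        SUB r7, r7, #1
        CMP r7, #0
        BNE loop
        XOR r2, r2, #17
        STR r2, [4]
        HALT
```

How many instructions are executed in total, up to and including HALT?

42

after MOV r2, #0: r2=0
after MOV r7, #6: r7=6
after MOV r5, #0: r5=0
after LDR r2, [r5]: r2=M[0]=-6
after XOR r2, r2, #10: r2=(-6)^10=-16
after ADD r5, r5, #4: r5=0+4=4
after SUB r7, r7, #1: r7=6-1=5
CMP r7, #0  (cmp 5,0)
BNE loop: taken
after LDR r2, [r5]: r2=M[4]=3
after XOR r2, r2, #10: r2=3^10=9
after ADD r5, r5, #4: r5=4+4=8
after SUB r7, r7, #1: r7=5-1=4
CMP r7, #0  (cmp 4,0)
BNE loop: taken
after LDR r2, [r5]: r2=M[8]=-4
after XOR r2, r2, #10: r2=(-4)^10=-10
after ADD r5, r5, #4: r5=8+4=12
after SUB r7, r7, #1: r7=4-1=3
CMP r7, #0  (cmp 3,0)
BNE loop: taken
after LDR r2, [r5]: r2=M[12]=-4
after XOR r2, r2, #10: r2=(-4)^10=-10
after ADD r5, r5, #4: r5=12+4=16
after SUB r7, r7, #1: r7=3-1=2
CMP r7, #0  (cmp 2,0)
BNE loop: taken
after LDR r2, [r5]: r2=M[16]=-8
after XOR r2, r2, #10: r2=(-8)^10=-14
after ADD r5, r5, #4: r5=16+4=20
after SUB r7, r7, #1: r7=2-1=1
CMP r7, #0  (cmp 1,0)
BNE loop: taken
after LDR r2, [r5]: r2=M[20]=18
after XOR r2, r2, #10: r2=18^10=24
after ADD r5, r5, #4: r5=20+4=24
after SUB r7, r7, #1: r7=1-1=0
CMP r7, #0  (cmp 0,0)
BNE loop: not taken
after XOR r2, r2, #17: r2=24^17=9
STR r2, [4] → M[4]=9
halt.
Total executed instructions: 42.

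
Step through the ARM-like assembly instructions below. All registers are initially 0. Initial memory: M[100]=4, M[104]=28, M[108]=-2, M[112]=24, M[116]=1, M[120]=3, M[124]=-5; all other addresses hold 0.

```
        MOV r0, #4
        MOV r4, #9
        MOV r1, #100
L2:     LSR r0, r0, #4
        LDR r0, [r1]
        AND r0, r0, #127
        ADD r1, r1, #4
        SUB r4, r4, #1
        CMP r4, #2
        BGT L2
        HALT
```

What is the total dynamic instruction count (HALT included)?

53

MOV r0, #4 → r0=4
MOV r4, #9 → r4=9
MOV r1, #100 → r1=100
LSR r0, r0, #4 → r0=4>>4=0
LDR r0, [r1] → r0=M[100]=4
AND r0, r0, #127 → r0=4&127=4
ADD r1, r1, #4 → r1=100+4=104
SUB r4, r4, #1 → r4=9-1=8
CMP r4, #2  (cmp 8,2)
BGT L2: taken
LSR r0, r0, #4 → r0=4>>4=0
LDR r0, [r1] → r0=M[104]=28
AND r0, r0, #127 → r0=28&127=28
ADD r1, r1, #4 → r1=104+4=108
SUB r4, r4, #1 → r4=8-1=7
CMP r4, #2  (cmp 7,2)
BGT L2: taken
LSR r0, r0, #4 → r0=28>>4=1
LDR r0, [r1] → r0=M[108]=-2
AND r0, r0, #127 → r0=(-2)&127=126
ADD r1, r1, #4 → r1=108+4=112
SUB r4, r4, #1 → r4=7-1=6
CMP r4, #2  (cmp 6,2)
BGT L2: taken
LSR r0, r0, #4 → r0=126>>4=7
LDR r0, [r1] → r0=M[112]=24
AND r0, r0, #127 → r0=24&127=24
ADD r1, r1, #4 → r1=112+4=116
SUB r4, r4, #1 → r4=6-1=5
CMP r4, #2  (cmp 5,2)
BGT L2: taken
LSR r0, r0, #4 → r0=24>>4=1
LDR r0, [r1] → r0=M[116]=1
AND r0, r0, #127 → r0=1&127=1
ADD r1, r1, #4 → r1=116+4=120
SUB r4, r4, #1 → r4=5-1=4
CMP r4, #2  (cmp 4,2)
BGT L2: taken
LSR r0, r0, #4 → r0=1>>4=0
LDR r0, [r1] → r0=M[120]=3
AND r0, r0, #127 → r0=3&127=3
ADD r1, r1, #4 → r1=120+4=124
SUB r4, r4, #1 → r4=4-1=3
CMP r4, #2  (cmp 3,2)
BGT L2: taken
LSR r0, r0, #4 → r0=3>>4=0
LDR r0, [r1] → r0=M[124]=-5
AND r0, r0, #127 → r0=(-5)&127=123
ADD r1, r1, #4 → r1=124+4=128
SUB r4, r4, #1 → r4=3-1=2
CMP r4, #2  (cmp 2,2)
BGT L2: not taken
halt.
Total executed instructions: 53.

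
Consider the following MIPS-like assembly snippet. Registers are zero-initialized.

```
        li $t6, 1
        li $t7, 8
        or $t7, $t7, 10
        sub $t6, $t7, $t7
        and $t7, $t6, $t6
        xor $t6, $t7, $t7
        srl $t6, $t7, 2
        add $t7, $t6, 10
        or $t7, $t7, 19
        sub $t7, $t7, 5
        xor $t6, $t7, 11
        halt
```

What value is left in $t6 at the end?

$t6=1
$t7=8
$t7=8|10=10
$t6=10-10=0
$t7=0&0=0
$t6=0^0=0
$t6=0>>2=0
$t7=0+10=10
$t7=10|19=27
$t7=27-5=22
$t6=22^11=29
halt.

29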